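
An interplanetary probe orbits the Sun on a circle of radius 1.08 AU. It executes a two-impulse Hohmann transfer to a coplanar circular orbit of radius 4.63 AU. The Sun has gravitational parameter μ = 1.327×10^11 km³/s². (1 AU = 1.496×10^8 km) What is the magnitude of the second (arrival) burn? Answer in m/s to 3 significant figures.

In km: r₁ = 1.08 × 1.496×10^8 = 1.61568×10^8 km; r₂ = 4.63 × 1.496×10^8 = 6.92648×10^8 km.
Transfer-ellipse semi-major axis a_t = (r₁ + r₂)/2 = (1.61568×10^8 + 6.92648×10^8)/2 = 4.27108×10^8 km.
Circular speed at r = 6.92648×10^8 km: v_c = √(μ/r) = 13.841 km/s.
Transfer-orbit speed at the same r (vis-viva, a = a_t): v_t = √[μ(2/r − 1/a_t)] = 8.5131 km/s.
Δv₂ = |v_t − v_c| = |8.5131 − 13.841| = 5.328 km/s.

Δv₂ = 5330 m/s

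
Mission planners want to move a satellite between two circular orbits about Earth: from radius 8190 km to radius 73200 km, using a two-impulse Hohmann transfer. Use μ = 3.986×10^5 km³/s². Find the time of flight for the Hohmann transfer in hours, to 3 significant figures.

Transfer-ellipse semi-major axis a_t = (r₁ + r₂)/2 = (8190 + 73200)/2 = 40695 km.
Half the transfer-orbit period gives t = π√(a_t³/μ) = 40850 s.
Converting: 40850 s ÷ 3600 s/hour = 11.3 hours.

t = 11.3 hours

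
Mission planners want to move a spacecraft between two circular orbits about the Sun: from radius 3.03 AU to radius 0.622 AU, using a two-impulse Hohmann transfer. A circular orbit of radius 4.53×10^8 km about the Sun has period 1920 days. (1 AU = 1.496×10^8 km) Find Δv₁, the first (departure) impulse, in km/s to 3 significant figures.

Δv₁ = 7.14 km/s

From Kepler's third law T² = 4π²r³/μ at r = 4.53×10^8 km, T = 1920 days = 1920 × 86400 s = 1.65888×10^8 s: μ = 4π²r³/T² = 1.33360×10^11 km³/s².
In km: r₁ = 3.03 × 1.496×10^8 = 4.53288×10^8 km; r₂ = 0.622 × 1.496×10^8 = 9.30512×10^7 km.
Semi-major axis of the transfer orbit: a_t = (4.53288×10^8 + 9.30512×10^7)/2 = 2.731696×10^8 km.
On the circular orbit at r = 4.53288×10^8 km, v_c = √(μ/r) = 17.1524 km/s.
Transfer-orbit speed at the same r (vis-viva, a = a_t): v_t = √[μ(2/r − 1/a_t)] = 10.0108 km/s.
Δv₁ = |v_t − v_c| = |10.0108 − 17.1524| = 7.142 km/s.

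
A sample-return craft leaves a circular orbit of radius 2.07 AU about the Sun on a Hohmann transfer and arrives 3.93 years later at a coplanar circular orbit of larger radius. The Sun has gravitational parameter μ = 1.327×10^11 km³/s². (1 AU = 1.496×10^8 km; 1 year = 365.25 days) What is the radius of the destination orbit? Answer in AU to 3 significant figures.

In km: r₁ = 2.07 × 1.496×10^8 = 3.09672×10^8 km.
Transfer time t = 3.93 years × 365.25 × 86400 s = 1.24021368×10^8 s, and t = π√(a_t³/μ).
So a_t = (μ t²/π²)^(1/3) = (1.327×10^11 × (1.24021368×10^8)² / π²)^(1/3) = 5.9136×10^8 km.
Since a_t = (r₁ + r₂)/2, r₂ = 2a_t − r₁ = 2×5.9136×10^8 − 3.09672×10^8 = 8.73048×10^8 km.
In AU: r₂ = 8.73048×10^8 / 1.496×10^8 = 5.84 AU.

r₂ = 5.84 AU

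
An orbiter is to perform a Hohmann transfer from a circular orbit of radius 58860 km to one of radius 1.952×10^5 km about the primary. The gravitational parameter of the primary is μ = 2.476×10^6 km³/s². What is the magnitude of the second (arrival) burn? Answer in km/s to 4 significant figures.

The Hohmann ellipse has a_t = (r₁ + r₂)/2 = 1.2703×10^5 km.
On the circular orbit at r = 1.952×10^5 km, v_c = √(μ/r) = 3.5615 km/s.
Transfer-orbit speed at the same r (vis-viva, a = a_t): v_t = √[μ(2/r − 1/a_t)] = 2.4243 km/s.
Δv₂ = |v_t − v_c| = |2.4243 − 3.5615| = 1.137 km/s.

Δv₂ = 1.137 km/s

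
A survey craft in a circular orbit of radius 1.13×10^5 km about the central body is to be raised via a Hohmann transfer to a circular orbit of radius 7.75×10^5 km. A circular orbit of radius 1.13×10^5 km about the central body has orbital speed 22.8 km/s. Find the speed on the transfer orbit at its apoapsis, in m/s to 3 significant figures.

v = 4390 m/s

From the circular-orbit relation v² = μ/r at r = 1.13×10^5 km: μ = v²r = (22.8)² × 1.13×10^5 = 5.87419×10^7 km³/s².
Semi-major axis of the transfer orbit: a_t = (1.130×10^5 + 7.750×10^5)/2 = 4.440×10^5 km.
At apoapsis, r = 7.750×10^5 km.
Applying v² = μ(2/r − 1/a_t): v = 4.392 km/s.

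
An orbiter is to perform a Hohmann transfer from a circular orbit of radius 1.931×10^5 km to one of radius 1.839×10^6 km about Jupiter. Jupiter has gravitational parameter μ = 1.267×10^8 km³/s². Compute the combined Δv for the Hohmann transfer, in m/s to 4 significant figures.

Semi-major axis of the transfer orbit: a_t = (1.931×10^5 + 1.839×10^6)/2 = 1.01605×10^6 km.
At r₁ the circular-orbit speed is v₁ = √(μ/r₁) = 25.615 km/s.
Transfer-orbit speed at r₁ (vis-viva equation): v_p = √[μ(2/r₁ − 1/a_t)] = 34.461 km/s.
First burn Δv₁ = |v_p − v₁| = 8.846 km/s.
At r₂, v₂ = √(μ/r₂) = 8.3004 km/s.
Transfer-orbit speed at r₂: v_a = √[μ(2/r₂ − 1/a_t)] = 3.6185 km/s.
Second burn Δv₂ = |v₂ − v_a| = 4.682 km/s.
Δv = Δv₁ + Δv₂ = 8.846 + 4.682 = 13.53 km/s.

Δv = 13530 m/s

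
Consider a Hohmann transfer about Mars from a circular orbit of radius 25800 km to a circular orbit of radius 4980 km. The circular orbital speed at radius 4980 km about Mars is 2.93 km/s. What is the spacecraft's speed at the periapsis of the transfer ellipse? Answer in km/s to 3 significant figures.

v = 3.79 km/s

From the circular-orbit relation v² = μ/r at r = 4980 km: μ = v²r = (2.93)² × 4980 = 42752.8 km³/s².
Semi-major axis of the transfer orbit: a_t = (25800 + 4980)/2 = 15390 km.
At periapsis, r = 4980 km.
Applying v² = μ(2/r − 1/a_t): v = 3.794 km/s.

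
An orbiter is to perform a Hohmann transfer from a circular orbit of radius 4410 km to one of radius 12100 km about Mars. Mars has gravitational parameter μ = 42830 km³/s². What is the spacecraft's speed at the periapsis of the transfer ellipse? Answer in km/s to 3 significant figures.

Transfer-ellipse semi-major axis a_t = (r₁ + r₂)/2 = (4410 + 12100)/2 = 8255 km.
The periapsis of the transfer ellipse is at r = 4410 km.
Vis-viva: v = √[μ(2/r − 1/a_t)] = √[42830 × (2/4410 − 1/8255)] = 3.773 km/s.

v = 3.77 km/s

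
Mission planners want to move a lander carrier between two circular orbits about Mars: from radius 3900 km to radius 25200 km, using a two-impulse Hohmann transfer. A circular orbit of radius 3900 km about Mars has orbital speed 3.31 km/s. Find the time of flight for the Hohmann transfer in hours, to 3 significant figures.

t = 7.41 hours

From the circular-orbit relation v² = μ/r at r = 3900 km: μ = v²r = (3.31)² × 3900 = 42728.8 km³/s².
Transfer-ellipse semi-major axis a_t = (r₁ + r₂)/2 = (3900 + 25200)/2 = 14550 km.
Half the transfer-orbit period gives t = π√(a_t³/μ) = 26670 s.
Converting: 26670 s ÷ 3600 s/hour = 7.41 hours.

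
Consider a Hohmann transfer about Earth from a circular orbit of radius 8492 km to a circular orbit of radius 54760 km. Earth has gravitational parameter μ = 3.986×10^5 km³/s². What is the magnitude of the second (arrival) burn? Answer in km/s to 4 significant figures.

Δv₂ = 1.300 km/s

Transfer-ellipse semi-major axis a_t = (r₁ + r₂)/2 = (8492 + 54760)/2 = 31626 km.
On the circular orbit at r = 54760 km, v_c = √(μ/r) = 2.698 km/s.
Transfer-orbit speed at the same r (vis-viva, a = a_t): v_t = √[μ(2/r − 1/a_t)] = 1.398 km/s.
Δv₂ = |v_t − v_c| = |1.398 − 2.698| = 1.300 km/s.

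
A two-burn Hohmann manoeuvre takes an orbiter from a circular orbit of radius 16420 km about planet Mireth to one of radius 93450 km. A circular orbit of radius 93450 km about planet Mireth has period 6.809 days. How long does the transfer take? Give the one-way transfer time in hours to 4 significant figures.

t = 36.83 hours

From Kepler's third law T² = 4π²r³/μ at r = 93450 km, T = 6.809 days = 6.809 × 86400 s = 5.882976×10^5 s: μ = 4π²r³/T² = 93090.1 km³/s².
Transfer-ellipse semi-major axis a_t = (r₁ + r₂)/2 = (16420 + 93450)/2 = 54935 km.
Transfer time t = π√(a_t³/μ) = π√((54935)³ / 93090.1) = 1.326×10^5 s.
Converting: 1.326×10^5 s ÷ 3600 s/hour = 36.83 hours.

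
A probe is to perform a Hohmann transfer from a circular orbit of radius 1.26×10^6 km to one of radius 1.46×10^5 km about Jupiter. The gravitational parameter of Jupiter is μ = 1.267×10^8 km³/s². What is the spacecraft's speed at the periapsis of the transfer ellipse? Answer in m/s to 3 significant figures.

v = 39400 m/s

The Hohmann ellipse has a_t = (r₁ + r₂)/2 = 7.030×10^5 km.
The periapsis of the transfer ellipse is at r = 1.460×10^5 km.
Applying v² = μ(2/r − 1/a_t): v = 39.44 km/s.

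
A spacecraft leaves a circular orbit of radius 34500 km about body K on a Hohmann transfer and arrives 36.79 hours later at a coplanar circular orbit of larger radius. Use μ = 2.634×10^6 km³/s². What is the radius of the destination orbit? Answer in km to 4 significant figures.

r₂ = 3.001×10^5 km

Transfer time t = 36.79 hours = 1.32444×10^5 s, and t = π√(a_t³/μ).
So a_t = (μ t²/π²)^(1/3) = (2.634×10^6 × (1.32444×10^5)² / π²)^(1/3) = 1.6729×10^5 km.
Since a_t = (r₁ + r₂)/2, r₂ = 2a_t − r₁ = 2×1.6729×10^5 − 34500 = 3.0008×10^5 km.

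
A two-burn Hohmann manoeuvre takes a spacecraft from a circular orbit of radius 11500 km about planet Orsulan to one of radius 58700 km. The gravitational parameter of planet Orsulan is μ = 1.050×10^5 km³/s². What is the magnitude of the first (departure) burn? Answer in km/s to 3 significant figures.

Semi-major axis of the transfer orbit: a_t = (11500 + 58700)/2 = 35100 km.
On the circular orbit at r = 11500 km, v_c = √(μ/r) = 3.0217 km/s.
Vis-viva on the transfer ellipse at r = 11500 km gives v_t = √[μ(2/r − 1/a_t)] = 3.9076 km/s.
Δv₁ = |v_t − v_c| = |3.9076 − 3.0217| = 0.8859 km/s.

Δv₁ = 0.886 km/s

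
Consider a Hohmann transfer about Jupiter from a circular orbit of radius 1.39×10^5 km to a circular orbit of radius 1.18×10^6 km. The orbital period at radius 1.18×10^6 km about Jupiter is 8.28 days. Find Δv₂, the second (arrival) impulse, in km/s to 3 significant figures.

Δv₂ = 5.61 km/s

From Kepler's third law T² = 4π²r³/μ at r = 1.18×10^6 km, T = 8.28 days = 8.28 × 86400 s = 7.15392×10^5 s: μ = 4π²r³/T² = 1.26741×10^8 km³/s².
Semi-major axis of the transfer orbit: a_t = (1.390×10^5 + 1.180×10^6)/2 = 6.595×10^5 km.
Circular speed at r = 1.180×10^6 km: v_c = √(μ/r) = 10.364 km/s.
Transfer-orbit speed at the same r (vis-viva, a = a_t): v_t = √[μ(2/r − 1/a_t)] = 4.7579 km/s.
Δv₂ = |v_t − v_c| = |4.7579 − 10.364| = 5.606 km/s.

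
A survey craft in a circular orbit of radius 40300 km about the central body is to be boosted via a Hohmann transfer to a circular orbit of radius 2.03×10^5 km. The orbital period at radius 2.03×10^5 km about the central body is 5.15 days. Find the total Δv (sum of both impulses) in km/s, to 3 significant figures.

Δv = 3.09 km/s

From Kepler's third law T² = 4π²r³/μ at r = 2.03×10^5 km, T = 5.15 days = 5.15 × 86400 s = 4.4496×10^5 s: μ = 4π²r³/T² = 1.66804×10^6 km³/s².
Transfer-ellipse semi-major axis a_t = (r₁ + r₂)/2 = (40300 + 2.030×10^5)/2 = 1.2165×10^5 km.
At r₁ the circular-orbit speed is v₁ = √(μ/r₁) = 6.434 km/s.
Transfer-orbit speed at r₁ (vis-viva): v_p = √[μ(2/r₁ − 1/a_t)] = 8.311 km/s.
First burn Δv₁ = |v_p − v₁| = 1.877 km/s.
Circular speed at r₂: v₂ = √(μ/r₂) = 2.867 km/s.
Transfer-orbit speed at r₂: v_a = √[μ(2/r₂ − 1/a_t)] = 1.650 km/s.
Second burn Δv₂ = |v₂ − v_a| = 1.217 km/s.
Δv = Δv₁ + Δv₂ = 1.877 + 1.217 = 3.094 km/s.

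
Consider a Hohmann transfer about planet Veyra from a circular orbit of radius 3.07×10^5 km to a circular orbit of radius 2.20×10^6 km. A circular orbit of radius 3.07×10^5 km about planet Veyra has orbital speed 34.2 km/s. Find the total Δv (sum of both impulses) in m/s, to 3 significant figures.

From the circular-orbit relation v² = μ/r at r = 3.07×10^5 km: μ = v²r = (34.2)² × 3.07×10^5 = 3.59079×10^8 km³/s².
Semi-major axis of the transfer orbit: a_t = (3.070×10^5 + 2.200×10^6)/2 = 1.2535×10^6 km.
Circular speed at r₁: v₁ = √(μ/r₁) = √(3.59079×10^8/3.070×10^5) = 34.20 km/s.
On the transfer ellipse at r₁, vis-viva gives v_p = √[μ(2/r₁ − 1/a_t)] = 45.31 km/s.
First burn Δv₁ = |v_p − v₁| = 11.11 km/s.
Circular speed at r₂: v₂ = √(μ/r₂) = 12.7757 km/s.
Transfer-orbit speed at r₂: v_a = √[μ(2/r₂ − 1/a_t)] = 6.32253 km/s.
Second burn Δv₂ = |v₂ − v_a| = 6.453 km/s.
Total Δv = Δv₁ + Δv₂ = 17.56 km/s.

Δv = 17600 m/s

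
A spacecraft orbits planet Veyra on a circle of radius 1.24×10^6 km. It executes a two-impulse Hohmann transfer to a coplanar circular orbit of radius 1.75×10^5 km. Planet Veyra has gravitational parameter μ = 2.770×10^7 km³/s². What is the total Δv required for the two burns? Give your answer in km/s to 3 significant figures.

Transfer-ellipse semi-major axis a_t = (r₁ + r₂)/2 = (1.240×10^6 + 1.750×10^5)/2 = 7.075×10^5 km.
Circular speed at r₁: v₁ = √(μ/r₁) = √(2.770×10^7/1.240×10^6) = 4.7264 km/s.
On the transfer ellipse at r₁, v² = μ(2/r − 1/a) gives v_a = √[μ(2/r₁ − 1/a_t)] = 2.3506 km/s.
First burn Δv₁ = |v_a − v₁| = 2.376 km/s.
At r₂, v₂ = √(μ/r₂) = 12.581 km/s.
Transfer-orbit speed at r₂: v_p = √[μ(2/r₂ − 1/a_t)] = 16.656 km/s.
Second burn Δv₂ = |v₂ − v_p| = 4.075 km/s.
Total Δv = Δv₁ + Δv₂ = 6.451 km/s.

Δv = 6.45 km/s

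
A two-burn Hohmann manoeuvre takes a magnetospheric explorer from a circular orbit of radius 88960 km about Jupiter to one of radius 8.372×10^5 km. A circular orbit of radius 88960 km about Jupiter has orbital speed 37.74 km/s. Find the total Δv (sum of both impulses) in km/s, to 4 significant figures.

Δv = 19.91 km/s

From the circular-orbit relation v² = μ/r at r = 88960 km: μ = v²r = (37.74)² × 88960 = 1.26706×10^8 km³/s².
The Hohmann ellipse has a_t = (r₁ + r₂)/2 = 4.6308×10^5 km.
Circular speed at r₁: v₁ = √(μ/r₁) = √(1.26706×10^8/88960) = 37.74 km/s.
Transfer-orbit speed at r₁ (vis-viva): v_p = √[μ(2/r₁ − 1/a_t)] = 50.74 km/s.
First burn Δv₁ = |v_p − v₁| = 13.00 km/s.
Circular speed at r₂: v₂ = √(μ/r₂) = 12.302 km/s.
Transfer-orbit speed at r₂: v_a = √[μ(2/r₂ − 1/a_t)] = 5.3921 km/s.
Second burn Δv₂ = |v₂ − v_a| = 6.910 km/s.
Total Δv = Δv₁ + Δv₂ = 19.91 km/s.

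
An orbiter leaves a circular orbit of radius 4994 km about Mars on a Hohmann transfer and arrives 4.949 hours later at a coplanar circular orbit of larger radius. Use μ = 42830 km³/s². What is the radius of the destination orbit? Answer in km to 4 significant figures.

Transfer time t = 4.949 hours = 17816.4 s, and t = π√(a_t³/μ).
So a_t = (μ t²/π²)^(1/3) = (42830 × (17816.4)² / π²)^(1/3) = 11127 km.
Since a_t = (r₁ + r₂)/2, r₂ = 2a_t − r₁ = 2×11127 − 4994 = 17260 km.

r₂ = 17260 km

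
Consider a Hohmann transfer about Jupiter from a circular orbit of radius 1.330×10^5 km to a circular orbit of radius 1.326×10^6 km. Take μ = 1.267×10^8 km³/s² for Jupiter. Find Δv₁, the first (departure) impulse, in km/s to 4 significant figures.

Semi-major axis of the transfer orbit: a_t = (1.330×10^5 + 1.326×10^6)/2 = 7.295×10^5 km.
On the circular orbit at r = 1.330×10^5 km, v_c = √(μ/r) = 30.86 km/s.
Transfer-orbit speed at the same r (vis-viva, a = a_t): v_t = √[μ(2/r − 1/a_t)] = 41.61 km/s.
Δv₁ = |v_t − v_c| = |41.61 − 30.86| = 10.75 km/s.

Δv₁ = 10.75 km/s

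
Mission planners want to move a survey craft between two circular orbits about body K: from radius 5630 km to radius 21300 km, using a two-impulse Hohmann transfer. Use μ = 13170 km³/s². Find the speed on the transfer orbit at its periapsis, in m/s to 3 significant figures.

Semi-major axis of the transfer orbit: a_t = (5630 + 21300)/2 = 13465 km.
The periapsis of the transfer ellipse is at r = 5630 km.
Applying v² = μ(2/r − 1/a_t): v = 1.924 km/s.

v = 1920 m/s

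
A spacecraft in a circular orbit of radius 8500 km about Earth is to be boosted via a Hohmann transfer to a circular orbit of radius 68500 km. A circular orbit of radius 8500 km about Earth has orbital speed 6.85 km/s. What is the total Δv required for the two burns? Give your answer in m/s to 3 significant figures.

Δv = 3570 m/s

From the circular-orbit relation v² = μ/r at r = 8500 km: μ = v²r = (6.85)² × 8500 = 3.98841×10^5 km³/s².
The Hohmann ellipse has a_t = (r₁ + r₂)/2 = 38500 km.
At r₁ the circular-orbit speed is v₁ = √(μ/r₁) = 6.850 km/s.
On the transfer ellipse at r₁, vis-viva equation gives v_p = √[μ(2/r₁ − 1/a_t)] = 9.137 km/s.
First burn Δv₁ = |v_p − v₁| = 2.287 km/s.
Circular speed at r₂: v₂ = √(μ/r₂) = 2.413 km/s.
Transfer-orbit speed at r₂: v_a = √[μ(2/r₂ − 1/a_t)] = 1.134 km/s.
Second burn Δv₂ = |v₂ − v_a| = 1.279 km/s.
Total Δv = Δv₁ + Δv₂ = 3.566 km/s.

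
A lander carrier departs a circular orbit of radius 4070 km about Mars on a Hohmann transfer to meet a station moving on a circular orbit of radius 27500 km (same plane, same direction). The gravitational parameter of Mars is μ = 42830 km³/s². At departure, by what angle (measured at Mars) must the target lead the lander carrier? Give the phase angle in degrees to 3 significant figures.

Transfer-ellipse semi-major axis a_t = (r₁ + r₂)/2 = (4070 + 27500)/2 = 15785 km.
The half-period of the transfer ellipse is t = π√(a_t³/μ) = 30105 s.
The target's mean motion on its circular orbit is ω₂ = √(μ/r₂³) = 4.5381×10^-5 rad/s.
Angle swept by the target during transfer: ω₂·t = 1.3662 rad = 78.28°.
The lander carrier traverses 180° on the transfer ellipse, so the target must lead by 180° − 78.28° = 102°.

φ = 102°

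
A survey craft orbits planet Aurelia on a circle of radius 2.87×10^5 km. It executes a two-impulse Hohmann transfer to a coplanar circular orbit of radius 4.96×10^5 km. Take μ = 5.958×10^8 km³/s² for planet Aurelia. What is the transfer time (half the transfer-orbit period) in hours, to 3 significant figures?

Semi-major axis of the transfer orbit: a_t = (2.870×10^5 + 4.960×10^5)/2 = 3.915×10^5 km.
Transfer time t = π√(a_t³/μ) = π√((3.915×10^5)³ / 5.958×10^8) = 31530 s.
Converting: 31530 s ÷ 3600 s/hour = 8.76 hours.

t = 8.76 hours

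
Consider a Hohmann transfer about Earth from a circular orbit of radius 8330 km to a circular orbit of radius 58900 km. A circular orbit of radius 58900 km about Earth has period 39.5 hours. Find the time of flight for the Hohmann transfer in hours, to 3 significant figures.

t = 8.52 hours

From Kepler's third law T² = 4π²r³/μ at r = 58900 km, T = 39.5 hours = 39.5 × 3600 s = 1.422×10^5 s: μ = 4π²r³/T² = 3.98939×10^5 km³/s².
The Hohmann ellipse has a_t = (r₁ + r₂)/2 = 33615 km.
By Kepler's third law the transfer-orbit period is T = 2π√(a_t³/μ), so t = T/2 = 30655 s.
Converting: 30655 s ÷ 3600 s/hour = 8.52 hours.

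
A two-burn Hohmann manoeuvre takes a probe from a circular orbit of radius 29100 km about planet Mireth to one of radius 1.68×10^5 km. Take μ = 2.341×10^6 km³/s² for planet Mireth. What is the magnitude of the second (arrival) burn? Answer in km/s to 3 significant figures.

Δv₂ = 1.70 km/s

Transfer-ellipse semi-major axis a_t = (r₁ + r₂)/2 = (29100 + 1.680×10^5)/2 = 98550 km.
On the circular orbit at r = 1.680×10^5 km, v_c = √(μ/r) = 3.73290 km/s.
Transfer-orbit speed at the same r (vis-viva, a = a_t): v_t = √[μ(2/r − 1/a_t)] = 2.02845 km/s.
Δv₂ = |v_t − v_c| = |2.02845 − 3.73290| = 1.704 km/s.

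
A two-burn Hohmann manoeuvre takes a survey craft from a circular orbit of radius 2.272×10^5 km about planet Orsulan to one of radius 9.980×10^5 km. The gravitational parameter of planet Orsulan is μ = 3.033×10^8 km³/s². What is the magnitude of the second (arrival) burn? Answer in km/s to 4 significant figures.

The Hohmann ellipse has a_t = (r₁ + r₂)/2 = 6.126×10^5 km.
Circular speed at r = 9.980×10^5 km: v_c = √(μ/r) = 17.433 km/s.
Transfer-orbit speed at the same r (vis-viva, a = a_t): v_t = √[μ(2/r − 1/a_t)] = 10.617 km/s.
Δv₂ = |v_t − v_c| = |10.617 − 17.433| = 6.816 km/s.

Δv₂ = 6.816 km/s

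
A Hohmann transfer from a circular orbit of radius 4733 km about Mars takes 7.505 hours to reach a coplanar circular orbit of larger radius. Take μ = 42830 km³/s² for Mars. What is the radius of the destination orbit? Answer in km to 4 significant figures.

r₂ = 24640 km

Transfer time t = 7.505 hours = 27018 s, and t = π√(a_t³/μ).
So a_t = (μ t²/π²)^(1/3) = (42830 × (27018)² / π²)^(1/3) = 14686 km.
Since a_t = (r₁ + r₂)/2, r₂ = 2a_t − r₁ = 2×14686 − 4733 = 24639 km.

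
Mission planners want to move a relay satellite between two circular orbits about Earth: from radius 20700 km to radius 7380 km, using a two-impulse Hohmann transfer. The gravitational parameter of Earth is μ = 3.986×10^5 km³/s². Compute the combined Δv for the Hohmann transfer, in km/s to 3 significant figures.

Transfer-ellipse semi-major axis a_t = (r₁ + r₂)/2 = (20700 + 7380)/2 = 14040 km.
Circular speed at r₁: v₁ = √(μ/r₁) = √(3.986×10^5/20700) = 4.388 km/s.
On the transfer ellipse at r₁, vis-viva gives v_a = √[μ(2/r₁ − 1/a_t)] = 3.181 km/s.
First burn Δv₁ = |v_a − v₁| = 1.207 km/s.
At r₂, v₂ = √(μ/r₂) = 7.3492 km/s.
Transfer-orbit speed at r₂: v_p = √[μ(2/r₂ − 1/a_t)] = 8.9236 km/s.
Second burn Δv₂ = |v₂ − v_p| = 1.574 km/s.
Δv = Δv₁ + Δv₂ = 1.207 + 1.574 = 2.781 km/s.

Δv = 2.78 km/s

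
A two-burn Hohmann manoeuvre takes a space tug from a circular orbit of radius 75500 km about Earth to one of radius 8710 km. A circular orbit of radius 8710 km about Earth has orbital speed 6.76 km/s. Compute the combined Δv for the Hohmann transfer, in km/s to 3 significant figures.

Δv = 3.54 km/s

From the circular-orbit relation v² = μ/r at r = 8710 km: μ = v²r = (6.76)² × 8710 = 3.98026×10^5 km³/s².
Transfer-ellipse semi-major axis a_t = (r₁ + r₂)/2 = (75500 + 8710)/2 = 42105 km.
Circular speed at r₁: v₁ = √(μ/r₁) = √(3.98026×10^5/75500) = 2.296 km/s.
On the transfer ellipse at r₁, vis-viva equation gives v_a = √[μ(2/r₁ − 1/a_t)] = 1.044 km/s.
First burn Δv₁ = |v_a − v₁| = 1.252 km/s.
Circular speed at r₂: v₂ = √(μ/r₂) = 6.760 km/s.
Transfer-orbit speed at r₂: v_p = √[μ(2/r₂ − 1/a_t)] = 9.052 km/s.
Second burn Δv₂ = |v₂ − v_p| = 2.292 km/s.
Δv = Δv₁ + Δv₂ = 1.252 + 2.292 = 3.544 km/s.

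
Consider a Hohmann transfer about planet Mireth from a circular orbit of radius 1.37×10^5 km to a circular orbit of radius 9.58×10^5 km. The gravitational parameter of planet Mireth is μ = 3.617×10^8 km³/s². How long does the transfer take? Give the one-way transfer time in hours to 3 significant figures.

The Hohmann ellipse has a_t = (r₁ + r₂)/2 = 5.475×10^5 km.
By Kepler's third law the transfer-orbit period is T = 2π√(a_t³/μ), so t = T/2 = 66920 s.
Converting: 66920 s ÷ 3600 s/hour = 18.6 hours.

t = 18.6 hours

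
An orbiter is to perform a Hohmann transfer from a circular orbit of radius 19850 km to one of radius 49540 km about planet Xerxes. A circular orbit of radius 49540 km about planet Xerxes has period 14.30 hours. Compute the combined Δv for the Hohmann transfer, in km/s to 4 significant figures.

Δv = 3.335 km/s

From Kepler's third law T² = 4π²r³/μ at r = 49540 km, T = 14.30 hours = 14.30 × 3600 s = 51480 s: μ = 4π²r³/T² = 1.81113×10^6 km³/s².
Transfer-ellipse semi-major axis a_t = (r₁ + r₂)/2 = (19850 + 49540)/2 = 34695 km.
Circular speed at r₁: v₁ = √(μ/r₁) = √(1.81113×10^6/19850) = 9.5520 km/s.
On the transfer ellipse at r₁, vis-viva equation gives v_p = √[μ(2/r₁ − 1/a_t)] = 11.414 km/s.
First burn Δv₁ = |v_p − v₁| = 1.862 km/s.
Circular speed at r₂: v₂ = √(μ/r₂) = 6.046 km/s.
Transfer-orbit speed at r₂: v_a = √[μ(2/r₂ − 1/a_t)] = 4.573 km/s.
Second burn Δv₂ = |v₂ − v_a| = 1.473 km/s.
Δv = Δv₁ + Δv₂ = 1.862 + 1.473 = 3.335 km/s.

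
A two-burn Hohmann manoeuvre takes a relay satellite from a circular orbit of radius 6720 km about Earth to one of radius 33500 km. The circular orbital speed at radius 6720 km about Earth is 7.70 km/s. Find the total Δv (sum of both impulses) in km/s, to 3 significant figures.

From the circular-orbit relation v² = μ/r at r = 6720 km: μ = v²r = (7.70)² × 6720 = 3.98429×10^5 km³/s².
The Hohmann ellipse has a_t = (r₁ + r₂)/2 = 20110 km.
At r₁ the circular-orbit speed is v₁ = √(μ/r₁) = 7.700 km/s.
On the transfer ellipse at r₁, vis-viva gives v_p = √[μ(2/r₁ − 1/a_t)] = 9.938 km/s.
First burn Δv₁ = |v_p − v₁| = 2.238 km/s.
Circular speed at r₂: v₂ = √(μ/r₂) = 3.449 km/s.
Transfer-orbit speed at r₂: v_a = √[μ(2/r₂ − 1/a_t)] = 1.994 km/s.
Second burn Δv₂ = |v₂ − v_a| = 1.455 km/s.
Total Δv = Δv₁ + Δv₂ = 3.693 km/s.

Δv = 3.69 km/s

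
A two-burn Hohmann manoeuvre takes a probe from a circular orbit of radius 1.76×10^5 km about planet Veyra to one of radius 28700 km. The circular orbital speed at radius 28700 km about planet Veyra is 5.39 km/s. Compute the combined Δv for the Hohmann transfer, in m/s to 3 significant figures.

Δv = 2700 m/s

From the circular-orbit relation v² = μ/r at r = 28700 km: μ = v²r = (5.39)² × 28700 = 8.33795×10^5 km³/s².
Transfer-ellipse semi-major axis a_t = (r₁ + r₂)/2 = (1.760×10^5 + 28700)/2 = 1.0235×10^5 km.
Circular speed at r₁: v₁ = √(μ/r₁) = √(8.33795×10^5/1.760×10^5) = 2.177 km/s.
Transfer-orbit speed at r₁ (v² = μ(2/r − 1/a)): v_a = √[μ(2/r₁ − 1/a_t)] = 1.153 km/s.
First burn Δv₁ = |v_a − v₁| = 1.024 km/s.
At r₂, v₂ = √(μ/r₂) = 5.390 km/s.
Transfer-orbit speed at r₂: v_p = √[μ(2/r₂ − 1/a_t)] = 7.068 km/s.
Second burn Δv₂ = |v₂ − v_p| = 1.678 km/s.
Total Δv = Δv₁ + Δv₂ = 2.702 km/s.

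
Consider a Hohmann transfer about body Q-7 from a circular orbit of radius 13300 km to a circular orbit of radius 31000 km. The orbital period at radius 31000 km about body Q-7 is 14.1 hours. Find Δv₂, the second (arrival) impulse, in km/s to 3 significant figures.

Δv₂ = 0.864 km/s

From Kepler's third law T² = 4π²r³/μ at r = 31000 km, T = 14.1 hours = 14.1 × 3600 s = 50760 s: μ = 4π²r³/T² = 4.56459×10^5 km³/s².
Transfer-ellipse semi-major axis a_t = (r₁ + r₂)/2 = (13300 + 31000)/2 = 22150 km.
Circular speed at r = 31000 km: v_c = √(μ/r) = 3.8372 km/s.
Vis-viva on the transfer ellipse at r = 31000 km gives v_t = √[μ(2/r − 1/a_t)] = 2.9734 km/s.
Δv₂ = |v_t − v_c| = |2.9734 − 3.8372| = 0.8638 km/s.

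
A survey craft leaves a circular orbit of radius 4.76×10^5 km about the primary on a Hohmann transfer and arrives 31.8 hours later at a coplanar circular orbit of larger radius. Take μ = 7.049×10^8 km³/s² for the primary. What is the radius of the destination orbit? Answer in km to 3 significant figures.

r₂ = 1.48×10^6 km

Transfer time t = 31.8 hours = 1.1448×10^5 s, and t = π√(a_t³/μ).
So a_t = (μ t²/π²)^(1/3) = (7.049×10^8 × (1.1448×10^5)² / π²)^(1/3) = 9.7820×10^5 km.
Since a_t = (r₁ + r₂)/2, r₂ = 2a_t − r₁ = 2×9.7820×10^5 − 4.760×10^5 = 1.4804×10^6 km.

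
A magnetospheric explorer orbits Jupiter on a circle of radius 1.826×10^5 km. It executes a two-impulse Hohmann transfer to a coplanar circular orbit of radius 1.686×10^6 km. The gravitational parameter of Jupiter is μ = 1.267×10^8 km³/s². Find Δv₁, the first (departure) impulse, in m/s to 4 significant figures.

Δv₁ = 9044 m/s

Transfer-ellipse semi-major axis a_t = (r₁ + r₂)/2 = (1.826×10^5 + 1.686×10^6)/2 = 9.343×10^5 km.
Circular speed at r = 1.826×10^5 km: v_c = √(μ/r) = 26.341 km/s.
Vis-viva on the transfer ellipse at r = 1.826×10^5 km gives v_t = √[μ(2/r − 1/a_t)] = 35.385 km/s.
Δv₁ = |v_t − v_c| = |35.385 − 26.341| = 9.044 km/s.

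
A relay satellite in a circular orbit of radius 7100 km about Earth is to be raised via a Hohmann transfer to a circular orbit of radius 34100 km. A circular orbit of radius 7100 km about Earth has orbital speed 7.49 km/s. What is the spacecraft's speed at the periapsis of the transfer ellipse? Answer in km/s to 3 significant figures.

v = 9.64 km/s

From the circular-orbit relation v² = μ/r at r = 7100 km: μ = v²r = (7.49)² × 7100 = 3.98311×10^5 km³/s².
The Hohmann ellipse has a_t = (r₁ + r₂)/2 = 20600 km.
The periapsis of the transfer ellipse is at r = 7100 km.
From the vis-viva equation, v = √[μ(2/r − 1/a_t)] = 9.637 km/s.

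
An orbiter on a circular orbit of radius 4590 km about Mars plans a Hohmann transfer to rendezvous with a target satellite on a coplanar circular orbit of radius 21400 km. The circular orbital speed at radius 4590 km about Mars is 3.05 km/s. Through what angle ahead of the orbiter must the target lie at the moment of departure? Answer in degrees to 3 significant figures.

From the circular-orbit relation v² = μ/r at r = 4590 km: μ = v²r = (3.05)² × 4590 = 42698.5 km³/s².
Transfer-ellipse semi-major axis a_t = (r₁ + r₂)/2 = (4590 + 21400)/2 = 12995 km.
Transfer time t = π√(a_t³/μ) = 22522 s.
Target angular speed ω₂ = √(μ/r₂³) = 6.6006×10^-5 rad/s.
Angle swept by the target during transfer: ω₂·t = 1.4866 rad = 85.18°.
Arrival is 180° from departure on the ellipse, so φ = 180° − 85.18° = 94.8°.

φ = 94.8°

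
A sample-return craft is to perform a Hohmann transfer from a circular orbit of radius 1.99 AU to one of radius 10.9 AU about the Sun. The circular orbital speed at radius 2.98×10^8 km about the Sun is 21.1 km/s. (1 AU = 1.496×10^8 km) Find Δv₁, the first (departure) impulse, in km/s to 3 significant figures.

From the circular-orbit relation v² = μ/r at r = 2.98×10^8 km: μ = v²r = (21.1)² × 2.98×10^8 = 1.32673×10^11 km³/s².
In km: r₁ = 1.99 × 1.496×10^8 = 2.97704×10^8 km; r₂ = 10.9 × 1.496×10^8 = 1.63064×10^9 km.
Semi-major axis of the transfer orbit: a_t = (2.97704×10^8 + 1.63064×10^9)/2 = 9.64172×10^8 km.
On the circular orbit at r = 2.97704×10^8 km, v_c = √(μ/r) = 21.1105 km/s.
Vis-viva on the transfer ellipse at r = 2.97704×10^8 km gives v_t = √[μ(2/r − 1/a_t)] = 27.4536 km/s.
Δv₁ = |v_t − v_c| = |27.4536 − 21.1105| = 6.343 km/s.

Δv₁ = 6.34 km/s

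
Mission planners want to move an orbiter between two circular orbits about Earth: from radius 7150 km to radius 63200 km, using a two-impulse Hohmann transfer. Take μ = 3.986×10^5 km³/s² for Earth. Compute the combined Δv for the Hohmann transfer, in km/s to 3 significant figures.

Transfer-ellipse semi-major axis a_t = (r₁ + r₂)/2 = (7150 + 63200)/2 = 35175 km.
Circular speed at r₁: v₁ = √(μ/r₁) = √(3.986×10^5/7150) = 7.46648 km/s.
On the transfer ellipse at r₁, vis-viva gives v_p = √[μ(2/r₁ − 1/a_t)] = 10.0082 km/s.
First burn Δv₁ = |v_p − v₁| = 2.542 km/s.
At r₂, v₂ = √(μ/r₂) = 2.511 km/s.
Transfer-orbit speed at r₂: v_a = √[μ(2/r₂ − 1/a_t)] = 1.132 km/s.
Second burn Δv₂ = |v₂ − v_a| = 1.379 km/s.
Δv = Δv₁ + Δv₂ = 2.542 + 1.379 = 3.921 km/s.

Δv = 3.92 km/s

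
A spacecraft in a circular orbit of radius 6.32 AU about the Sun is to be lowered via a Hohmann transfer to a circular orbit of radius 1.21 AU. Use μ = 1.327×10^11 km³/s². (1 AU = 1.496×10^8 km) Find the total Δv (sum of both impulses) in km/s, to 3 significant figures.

In km: r₁ = 6.32 × 1.496×10^8 = 9.45472×10^8 km; r₂ = 1.21 × 1.496×10^8 = 1.81016×10^8 km.
Semi-major axis of the transfer orbit: a_t = (9.45472×10^8 + 1.81016×10^8)/2 = 5.63244×10^8 km.
At r₁ the circular-orbit speed is v₁ = √(μ/r₁) = 11.8471 km/s.
On the transfer ellipse at r₁, vis-viva gives v_a = √[μ(2/r₁ − 1/a_t)] = 6.71616 km/s.
First burn Δv₁ = |v_a − v₁| = 5.1309 km/s.
Circular speed at r₂: v₂ = √(μ/r₂) = 27.07553 km/s.
Transfer-orbit speed at r₂: v_p = √[μ(2/r₂ − 1/a_t)] = 35.07947 km/s.
Second burn Δv₂ = |v₂ − v_p| = 8.0039 km/s.
Δv = Δv₁ + Δv₂ = 5.1309 + 8.0039 = 13.13 km/s.

Δv = 13.1 km/s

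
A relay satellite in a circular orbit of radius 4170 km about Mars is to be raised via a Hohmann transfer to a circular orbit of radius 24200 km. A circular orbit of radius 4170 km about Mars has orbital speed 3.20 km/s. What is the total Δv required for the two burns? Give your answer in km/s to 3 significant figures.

Δv = 1.59 km/s

From the circular-orbit relation v² = μ/r at r = 4170 km: μ = v²r = (3.20)² × 4170 = 42700.8 km³/s².
Semi-major axis of the transfer orbit: a_t = (4170 + 24200)/2 = 14185 km.
At r₁ the circular-orbit speed is v₁ = √(μ/r₁) = 3.2000 km/s.
Transfer-orbit speed at r₁ (vis-viva equation): v_p = √[μ(2/r₁ − 1/a_t)] = 4.1797 km/s.
First burn Δv₁ = |v_p − v₁| = 0.9797 km/s.
At r₂, v₂ = √(μ/r₂) = 1.3283 km/s.
Transfer-orbit speed at r₂: v_a = √[μ(2/r₂ − 1/a_t)] = 0.72022 km/s.
Second burn Δv₂ = |v₂ − v_a| = 0.6081 km/s.
Total Δv = Δv₁ + Δv₂ = 1.588 km/s.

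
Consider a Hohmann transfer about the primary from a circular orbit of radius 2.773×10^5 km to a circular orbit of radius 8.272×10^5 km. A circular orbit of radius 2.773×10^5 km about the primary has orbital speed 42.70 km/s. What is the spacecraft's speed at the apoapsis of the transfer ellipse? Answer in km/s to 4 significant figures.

v = 17.52 km/s

From the circular-orbit relation v² = μ/r at r = 2.773×10^5 km: μ = v²r = (42.70)² × 2.773×10^5 = 5.05598×10^8 km³/s².
The Hohmann ellipse has a_t = (r₁ + r₂)/2 = 5.5225×10^5 km.
At apoapsis, r = 8.272×10^5 km.
Applying v² = μ(2/r − 1/a_t): v = 17.52 km/s.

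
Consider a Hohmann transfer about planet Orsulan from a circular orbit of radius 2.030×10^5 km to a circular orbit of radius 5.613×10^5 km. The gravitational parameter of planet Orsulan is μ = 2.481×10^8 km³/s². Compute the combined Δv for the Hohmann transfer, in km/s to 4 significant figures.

Δv = 13.11 km/s

Semi-major axis of the transfer orbit: a_t = (2.030×10^5 + 5.613×10^5)/2 = 3.8215×10^5 km.
At r₁ the circular-orbit speed is v₁ = √(μ/r₁) = 34.960 km/s.
On the transfer ellipse at r₁, vis-viva gives v_p = √[μ(2/r₁ − 1/a_t)] = 42.369 km/s.
First burn Δv₁ = |v_p − v₁| = 7.409 km/s.
At r₂, v₂ = √(μ/r₂) = 21.024 km/s.
Transfer-orbit speed at r₂: v_a = √[μ(2/r₂ − 1/a_t)] = 15.323 km/s.
Second burn Δv₂ = |v₂ − v_a| = 5.701 km/s.
Total Δv = Δv₁ + Δv₂ = 13.11 km/s.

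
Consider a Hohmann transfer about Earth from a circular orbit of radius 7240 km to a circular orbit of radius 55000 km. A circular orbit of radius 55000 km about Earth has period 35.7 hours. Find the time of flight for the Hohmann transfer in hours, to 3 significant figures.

t = 7.60 hours

From Kepler's third law T² = 4π²r³/μ at r = 55000 km, T = 35.7 hours = 35.7 × 3600 s = 1.2852×10^5 s: μ = 4π²r³/T² = 3.97655×10^5 km³/s².
Semi-major axis of the transfer orbit: a_t = (7240 + 55000)/2 = 31120 km.
Transfer time t = π√(a_t³/μ) = π√((31120)³ / 3.97655×10^5) = 27350 s.
Converting: 27350 s ÷ 3600 s/hour = 7.60 hours.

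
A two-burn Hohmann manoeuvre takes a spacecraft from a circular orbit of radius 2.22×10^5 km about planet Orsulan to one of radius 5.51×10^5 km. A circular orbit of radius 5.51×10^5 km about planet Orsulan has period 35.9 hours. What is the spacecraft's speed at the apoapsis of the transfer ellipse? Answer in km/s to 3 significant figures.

From Kepler's third law T² = 4π²r³/μ at r = 5.51×10^5 km, T = 35.9 hours = 35.9 × 3600 s = 1.2924×10^5 s: μ = 4π²r³/T² = 3.95385×10^8 km³/s².
Transfer-ellipse semi-major axis a_t = (r₁ + r₂)/2 = (2.220×10^5 + 5.510×10^5)/2 = 3.865×10^5 km.
The apoapsis of the transfer ellipse is at r = 5.510×10^5 km.
Applying v² = μ(2/r − 1/a_t): v = 20.30 km/s.

v = 20.3 km/s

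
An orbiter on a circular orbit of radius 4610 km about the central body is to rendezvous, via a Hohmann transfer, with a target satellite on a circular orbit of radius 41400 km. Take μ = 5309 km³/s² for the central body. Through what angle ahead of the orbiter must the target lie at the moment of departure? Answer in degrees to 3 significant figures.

φ = 105°

Semi-major axis of the transfer orbit: a_t = (4610 + 41400)/2 = 23005 km.
The half-period of the transfer ellipse is t = π√(a_t³/μ) = 1.5044×10^5 s.
The target's mean motion on its circular orbit is ω₂ = √(μ/r₂³) = 8.6498×10^-6 rad/s.
Angle swept by the target during transfer: ω₂·t = 1.3013 rad = 74.56°.
Arrival is 180° from departure on the ellipse, so φ = 180° − 74.56° = 105°.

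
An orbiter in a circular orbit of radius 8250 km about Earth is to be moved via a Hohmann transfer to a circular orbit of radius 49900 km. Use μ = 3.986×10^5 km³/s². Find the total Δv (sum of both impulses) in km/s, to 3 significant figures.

Δv = 3.48 km/s

Transfer-ellipse semi-major axis a_t = (r₁ + r₂)/2 = (8250 + 49900)/2 = 29075 km.
Circular speed at r₁: v₁ = √(μ/r₁) = √(3.986×10^5/8250) = 6.951 km/s.
Transfer-orbit speed at r₁ (vis-viva): v_p = √[μ(2/r₁ − 1/a_t)] = 9.106 km/s.
First burn Δv₁ = |v_p − v₁| = 2.155 km/s.
At r₂, v₂ = √(μ/r₂) = 2.8263 km/s.
Transfer-orbit speed at r₂: v_a = √[μ(2/r₂ − 1/a_t)] = 1.5055 km/s.
Second burn Δv₂ = |v₂ − v_a| = 1.321 km/s.
Δv = Δv₁ + Δv₂ = 2.155 + 1.321 = 3.476 km/s.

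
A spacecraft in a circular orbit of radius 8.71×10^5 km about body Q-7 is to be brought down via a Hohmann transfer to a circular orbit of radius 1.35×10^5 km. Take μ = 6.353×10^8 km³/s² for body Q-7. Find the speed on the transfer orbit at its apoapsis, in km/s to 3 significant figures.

Transfer-ellipse semi-major axis a_t = (r₁ + r₂)/2 = (8.710×10^5 + 1.350×10^5)/2 = 5.030×10^5 km.
At apoapsis, r = 8.710×10^5 km.
Vis-viva: v = √[μ(2/r − 1/a_t)] = √[6.353×10^8 × (2/8.710×10^5 − 1/5.030×10^5)] = 13.99 km/s.

v = 14.0 km/s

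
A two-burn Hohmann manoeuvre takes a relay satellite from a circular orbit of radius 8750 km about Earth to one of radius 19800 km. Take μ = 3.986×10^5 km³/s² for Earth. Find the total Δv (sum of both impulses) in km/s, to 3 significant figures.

Δv = 2.17 km/s

Transfer-ellipse semi-major axis a_t = (r₁ + r₂)/2 = (8750 + 19800)/2 = 14275 km.
Circular speed at r₁: v₁ = √(μ/r₁) = √(3.986×10^5/8750) = 6.749 km/s.
Transfer-orbit speed at r₁ (v² = μ(2/r − 1/a)): v_p = √[μ(2/r₁ − 1/a_t)] = 7.949 km/s.
First burn Δv₁ = |v_p − v₁| = 1.200 km/s.
Circular speed at r₂: v₂ = √(μ/r₂) = 4.487 km/s.
Transfer-orbit speed at r₂: v_a = √[μ(2/r₂ − 1/a_t)] = 3.513 km/s.
Second burn Δv₂ = |v₂ − v_a| = 0.9740 km/s.
Total Δv = Δv₁ + Δv₂ = 2.174 km/s.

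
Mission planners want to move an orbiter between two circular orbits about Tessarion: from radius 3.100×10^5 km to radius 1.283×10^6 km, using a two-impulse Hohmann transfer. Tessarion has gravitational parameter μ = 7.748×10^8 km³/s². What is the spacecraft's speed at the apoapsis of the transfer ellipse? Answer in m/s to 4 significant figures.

v = 15330 m/s

Semi-major axis of the transfer orbit: a_t = (3.100×10^5 + 1.283×10^6)/2 = 7.965×10^5 km.
At apoapsis, r = 1.283×10^6 km.
Vis-viva: v = √[μ(2/r − 1/a_t)] = √[7.748×10^8 × (2/1.283×10^6 − 1/7.965×10^5)] = 15.33 km/s.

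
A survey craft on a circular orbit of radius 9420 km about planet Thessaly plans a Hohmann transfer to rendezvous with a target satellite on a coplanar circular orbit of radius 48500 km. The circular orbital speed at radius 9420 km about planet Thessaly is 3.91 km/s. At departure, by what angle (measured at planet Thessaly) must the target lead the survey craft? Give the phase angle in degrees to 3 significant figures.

φ = 96.9°

From the circular-orbit relation v² = μ/r at r = 9420 km: μ = v²r = (3.91)² × 9420 = 1.44014×10^5 km³/s².
Transfer-ellipse semi-major axis a_t = (r₁ + r₂)/2 = (9420 + 48500)/2 = 28960 km.
The half-period of the transfer ellipse is t = π√(a_t³/μ) = 40798.62 s.
The target's mean motion on its circular orbit is ω₂ = √(μ/r₂³) = 3.552954×10^-5 rad/s.
Angle swept by the target during transfer: ω₂·t = 1.449556 rad = 83.053°.
The survey craft traverses 180° on the transfer ellipse, so the target must lead by 180° − 83.053° = 96.9°.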